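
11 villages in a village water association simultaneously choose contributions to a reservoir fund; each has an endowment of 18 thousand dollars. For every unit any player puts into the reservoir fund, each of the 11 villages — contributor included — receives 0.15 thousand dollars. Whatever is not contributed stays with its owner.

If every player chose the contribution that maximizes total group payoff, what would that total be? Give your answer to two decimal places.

Each contributed unit returns 1.650 to the group as a whole (0.15 to each of 11 players), which exceeds 1, so the social optimum is full contribution: group total = 1.650 × 198 = 326.70.

326.70 thousand dollars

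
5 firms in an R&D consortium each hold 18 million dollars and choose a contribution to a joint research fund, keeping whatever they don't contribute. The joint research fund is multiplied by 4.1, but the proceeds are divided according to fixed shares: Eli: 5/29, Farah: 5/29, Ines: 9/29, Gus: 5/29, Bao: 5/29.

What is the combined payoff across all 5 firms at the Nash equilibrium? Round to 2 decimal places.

For player j, contributing a unit is worthwhile iff 4.1 × (j's share) ≥ 1, i.e. iff j's share is at least 0.2439.
Only Ines (9/29) clears that bar, contributing 18; the remaining 4 contribute 0. Total contributed: 18.
The joint research fund pays out 4.1 × 18 = 73.80 in total (split across the unequal shares, but the aggregate is all that matters for the group sum).
The 4 free-riders keep 18 each, adding 72. Group total = 72 + 73.80 = 145.80.

145.80 million dollars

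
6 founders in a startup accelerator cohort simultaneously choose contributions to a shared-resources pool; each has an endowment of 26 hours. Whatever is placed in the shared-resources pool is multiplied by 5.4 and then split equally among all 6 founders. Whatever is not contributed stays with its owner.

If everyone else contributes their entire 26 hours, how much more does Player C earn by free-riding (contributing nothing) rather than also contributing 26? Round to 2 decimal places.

Switching from a contribution of 26 to 0 lets Player C keep an extra 26 hours, but lowers the shared-resources pool by 26, which costs Player C their own share of that drop: 5.4/6 × 26 = 23.40.
Net gain = 26 − 23.40 = 2.60. The private return per contributed unit (0.9000) is below 1, so free-riding is indeed the best response regardless of what the others do.

2.60 hours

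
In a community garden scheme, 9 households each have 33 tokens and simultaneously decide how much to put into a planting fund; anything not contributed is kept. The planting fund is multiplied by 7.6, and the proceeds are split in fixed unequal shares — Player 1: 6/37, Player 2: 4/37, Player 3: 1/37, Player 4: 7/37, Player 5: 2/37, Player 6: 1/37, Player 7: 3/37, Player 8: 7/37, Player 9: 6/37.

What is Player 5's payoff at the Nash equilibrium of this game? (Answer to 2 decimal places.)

For player j, contributing a unit is worthwhile iff 7.6 × (j's share) ≥ 1, i.e. iff j's share is at least 0.1316.
The shares above 0.1316 belong to Player 1, Player 4, Player 8 and Player 9, contributing 33 each; the remaining 5 contribute 0. Total contributed: 132.
Player 5 keeps 33 and receives 7.6 × 132 × 2/37 = 54.23 from the planting fund, for a payoff of 87.23.

87.23 tokens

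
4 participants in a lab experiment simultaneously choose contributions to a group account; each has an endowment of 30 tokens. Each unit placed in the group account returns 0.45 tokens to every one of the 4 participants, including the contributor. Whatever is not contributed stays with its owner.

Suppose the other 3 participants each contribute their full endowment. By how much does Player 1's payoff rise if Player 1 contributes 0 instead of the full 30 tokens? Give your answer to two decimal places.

Switching from a contribution of 30 to 0 lets Player 1 keep an extra 30 tokens, but lowers the group account by 30, which costs Player 1 their own share of that drop: 0.45 × 30 = 13.50.
Net gain = 30 − 13.50 = 16.50. The private return per contributed unit (0.45) is below 1, so free-riding is indeed the best response regardless of what the others do.

16.50 tokens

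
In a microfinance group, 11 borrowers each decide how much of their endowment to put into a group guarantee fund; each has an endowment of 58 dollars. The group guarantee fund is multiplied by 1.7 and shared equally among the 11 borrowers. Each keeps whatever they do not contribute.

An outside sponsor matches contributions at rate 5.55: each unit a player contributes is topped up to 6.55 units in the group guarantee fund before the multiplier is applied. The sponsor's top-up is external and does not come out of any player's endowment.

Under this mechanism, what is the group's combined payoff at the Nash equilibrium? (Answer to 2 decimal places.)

Under the mechanism each unit contributed yields 1.7 × 6.55 / 11 = 1.0123 back to its contributor per unit of net cost, which exceeds 1, making full contribution the dominant choice for everyone.
So the Nash equilibrium is full contribution by all 11; the group earns 1.7 × 6.55 × 638 = 7104.13.

7104.13 dollars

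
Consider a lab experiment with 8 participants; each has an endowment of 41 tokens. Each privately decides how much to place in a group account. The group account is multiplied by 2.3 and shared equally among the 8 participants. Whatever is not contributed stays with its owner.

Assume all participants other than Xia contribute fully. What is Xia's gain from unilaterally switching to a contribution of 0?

Switching from a contribution of 41 to 0 lets Xia keep an extra 41 tokens, but lowers the group account by 41, which costs Xia their own share of that drop: 2.3/8 × 41 = 11.79.
Net gain = 41 − 11.79 = 29.21. The private return per contributed unit (0.2875) is below 1, so free-riding is indeed the best response regardless of what the others do.

29.21 tokens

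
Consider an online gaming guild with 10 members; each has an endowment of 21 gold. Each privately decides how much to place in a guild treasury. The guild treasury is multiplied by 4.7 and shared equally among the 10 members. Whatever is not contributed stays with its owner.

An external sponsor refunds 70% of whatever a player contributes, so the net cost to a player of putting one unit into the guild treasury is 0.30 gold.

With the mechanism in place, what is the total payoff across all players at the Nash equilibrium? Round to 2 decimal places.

1134.00 gold

The effective private return per unit is now (4.7/10) / 0.30 = 1.5667 > 1, so every player's dominant strategy flips to full contribution.
At the Nash equilibrium everyone contributes 21. Group total payoff = 10 × (21 × 0.70 + 4.7 × 21) = 1134.00.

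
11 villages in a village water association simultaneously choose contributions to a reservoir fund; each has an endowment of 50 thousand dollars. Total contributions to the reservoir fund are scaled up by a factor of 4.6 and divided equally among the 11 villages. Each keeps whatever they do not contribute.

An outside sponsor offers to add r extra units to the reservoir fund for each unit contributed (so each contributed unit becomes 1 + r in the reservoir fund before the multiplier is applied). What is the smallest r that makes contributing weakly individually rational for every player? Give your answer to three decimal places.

With matching at rate r, one contributed unit becomes (1 + r) in the reservoir fund and returns 4.6 × (1 + r) / 11 to the contributor.
Setting this equal to 1: 1 + r = 11/4.6 = 2.3913.
So the minimum matching rate is r = 2.3913 − 1 = 1.391.

1.391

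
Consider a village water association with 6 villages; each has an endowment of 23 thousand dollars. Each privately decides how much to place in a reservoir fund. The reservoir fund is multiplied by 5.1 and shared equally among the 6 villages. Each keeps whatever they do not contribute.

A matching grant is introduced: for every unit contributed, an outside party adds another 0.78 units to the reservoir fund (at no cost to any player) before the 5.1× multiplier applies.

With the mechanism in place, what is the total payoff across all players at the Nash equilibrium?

1252.76 thousand dollars

Under the mechanism each unit contributed yields 5.1 × 1.78 / 6 = 1.5130 back to its contributor per unit of net cost, which exceeds 1, making full contribution the dominant choice for everyone.
At the Nash equilibrium everyone contributes 23. Group total payoff = 5.1 × 1.78 × 138 = 1252.76.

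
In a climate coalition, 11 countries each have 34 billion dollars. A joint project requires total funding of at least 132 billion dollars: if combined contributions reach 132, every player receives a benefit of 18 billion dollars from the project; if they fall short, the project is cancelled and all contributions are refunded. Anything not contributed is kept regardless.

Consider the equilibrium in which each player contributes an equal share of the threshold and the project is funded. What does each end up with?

40 billion dollars

Equal share of the threshold: 132/11 = 12.
At this profile no one gains by cutting their contribution: any cut drops the total below 132, the project is cancelled, contributions are refunded, and the deviator ends with 34, which is less than 34 − 12 + 18 = 40. Contributing more than 12 just wastes the excess. So contributing exactly 12 is a best response.
Each player's payoff: 34 − 12 + 18 = 40.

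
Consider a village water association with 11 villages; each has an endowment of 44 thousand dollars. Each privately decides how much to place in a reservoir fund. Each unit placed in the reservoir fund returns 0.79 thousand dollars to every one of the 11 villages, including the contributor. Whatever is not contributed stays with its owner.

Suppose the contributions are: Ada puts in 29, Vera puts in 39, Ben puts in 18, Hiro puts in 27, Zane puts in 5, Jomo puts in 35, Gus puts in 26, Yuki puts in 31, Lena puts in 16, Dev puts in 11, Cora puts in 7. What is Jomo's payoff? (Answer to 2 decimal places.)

201.76 thousand dollars

Total contributed: 29 + 39 + 18 + 27 + 5 + 35 + 26 + 31 + 16 + 11 + 7 = 244.
Each receives 0.79 × 244 = 192.76 from the reservoir fund.
Jomo keeps 44 − 35 = 9, so Jomo's payoff is 9 + 192.76 = 201.76.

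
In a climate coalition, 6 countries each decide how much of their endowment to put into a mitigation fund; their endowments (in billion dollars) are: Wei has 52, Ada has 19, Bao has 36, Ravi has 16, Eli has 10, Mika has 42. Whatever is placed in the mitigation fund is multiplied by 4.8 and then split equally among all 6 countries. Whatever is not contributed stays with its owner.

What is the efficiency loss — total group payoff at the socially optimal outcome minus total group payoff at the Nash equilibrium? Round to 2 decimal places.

665.00 billion dollars

The private return per contributed unit is 4.8/6 = 0.8000 < 1 for every player regardless of endowment, so the Nash equilibrium is zero contribution and the group total is Σ E_j = 52 + 19 + 36 + 16 + 10 + 42 = 175.
Each contributed unit returns 4.800 to the group, so the social optimum is full contribution by everyone: group total = 4.800 × 175 = 840.00.
Efficiency loss = (4.800 − 1) × 175 = 665.00.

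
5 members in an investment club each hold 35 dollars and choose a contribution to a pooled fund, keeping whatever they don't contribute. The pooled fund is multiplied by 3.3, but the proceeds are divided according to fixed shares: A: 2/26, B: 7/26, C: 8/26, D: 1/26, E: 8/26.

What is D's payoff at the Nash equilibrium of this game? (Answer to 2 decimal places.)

Player j's private return per contributed unit is 3.3 × (j's share). Contributing is weakly dominant for j when that share is at least 1/3.3 = 0.3030, and contributing 0 is dominant otherwise.
C and E are above the threshold, contributing 35 each; the remaining 3 contribute 0. Total contributed: 70.
D keeps 35 and receives 3.3 × 70 × 1/26 = 8.88 from the pooled fund, for a payoff of 43.88.

43.88 dollars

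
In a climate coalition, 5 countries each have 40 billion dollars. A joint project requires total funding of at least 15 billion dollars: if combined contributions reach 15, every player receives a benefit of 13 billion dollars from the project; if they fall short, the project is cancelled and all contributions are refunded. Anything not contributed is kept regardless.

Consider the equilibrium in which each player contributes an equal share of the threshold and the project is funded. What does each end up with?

Equal share of the threshold: 15/5 = 3.
At this profile no one gains by cutting their contribution: any cut drops the total below 15, the project is cancelled, contributions are refunded, and the deviator ends with 40, which is less than 40 − 3 + 13 = 50. Contributing more than 3 just wastes the excess. So contributing exactly 3 is a best response.
Each player's payoff: 40 − 3 + 13 = 50.

50 billion dollars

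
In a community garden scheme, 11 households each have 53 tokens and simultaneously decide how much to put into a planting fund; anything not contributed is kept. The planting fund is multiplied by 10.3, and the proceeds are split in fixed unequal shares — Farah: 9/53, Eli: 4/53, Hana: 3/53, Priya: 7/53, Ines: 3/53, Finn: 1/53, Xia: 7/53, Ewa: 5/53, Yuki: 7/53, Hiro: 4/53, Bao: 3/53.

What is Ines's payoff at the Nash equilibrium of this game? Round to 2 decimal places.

176.60 tokens

For player j, contributing a unit is worthwhile iff 10.3 × (j's share) ≥ 1, i.e. iff j's share is at least 0.0971.
Farah, Priya, Xia and Yuki are above the threshold, contributing 53 each; the remaining 7 contribute 0. Total contributed: 212.
Ines keeps 53 and receives 10.3 × 212 × 3/53 = 123.60 from the planting fund, for a payoff of 176.60.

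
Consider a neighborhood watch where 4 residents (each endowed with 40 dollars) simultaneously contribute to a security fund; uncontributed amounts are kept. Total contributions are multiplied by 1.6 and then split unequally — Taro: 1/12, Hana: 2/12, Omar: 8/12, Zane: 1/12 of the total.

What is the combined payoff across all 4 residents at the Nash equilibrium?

184.00 dollars

Player j's private return per contributed unit is 1.6 × (j's share). Contributing is weakly dominant for j when that share is at least 1/1.6 = 0.6250, and contributing 0 is dominant otherwise.
Only Omar (8/12) clears that bar, contributing 40; the remaining 3 contribute 0. Total contributed: 40.
The security fund pays out 1.6 × 40 = 64.00 in total (split across the unequal shares, but the aggregate is all that matters for the group sum).
The 3 free-riders keep 40 each, adding 120. Group total = 120 + 64.00 = 184.00.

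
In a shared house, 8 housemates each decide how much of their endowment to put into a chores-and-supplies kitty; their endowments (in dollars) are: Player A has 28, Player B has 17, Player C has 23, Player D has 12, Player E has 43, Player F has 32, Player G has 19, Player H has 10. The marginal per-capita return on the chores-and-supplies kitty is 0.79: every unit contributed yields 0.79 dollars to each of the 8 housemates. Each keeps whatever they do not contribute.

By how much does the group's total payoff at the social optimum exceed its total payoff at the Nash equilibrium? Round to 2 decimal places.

The private return per contributed unit is 0.79 < 1 for everyone, so the Nash equilibrium is zero contribution and the group total is Σ E_j = 28 + 17 + 23 + 12 + 43 + 32 + 19 + 10 = 184.
Each contributed unit returns 6.320 to the group, so the social optimum is full contribution by everyone: group total = 6.320 × 184 = 1162.88.
Efficiency loss = (6.320 − 1) × 184 = 978.88.

978.88 dollars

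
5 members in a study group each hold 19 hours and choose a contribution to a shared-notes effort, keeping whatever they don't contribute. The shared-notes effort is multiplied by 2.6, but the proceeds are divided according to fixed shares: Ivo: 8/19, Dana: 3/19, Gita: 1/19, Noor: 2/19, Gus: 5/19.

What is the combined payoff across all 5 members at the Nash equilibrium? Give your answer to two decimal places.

125.40 hours

For player j, contributing a unit is worthwhile iff 2.6 × (j's share) ≥ 1, i.e. iff j's share is at least 0.3846.
The only share above 0.3846 is Ivo's 8/19, contributing 19; the remaining 4 contribute 0. Total contributed: 19.
The shared-notes effort pays out 2.6 × 19 = 49.40 in total (split across the unequal shares, but the aggregate is all that matters for the group sum).
The 4 free-riders keep 19 each, adding 76. Group total = 76 + 49.40 = 125.40.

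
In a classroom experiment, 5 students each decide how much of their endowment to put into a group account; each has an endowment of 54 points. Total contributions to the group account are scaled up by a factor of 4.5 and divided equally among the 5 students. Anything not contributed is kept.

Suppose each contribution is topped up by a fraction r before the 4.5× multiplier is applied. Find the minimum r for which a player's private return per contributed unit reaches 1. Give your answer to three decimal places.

With matching at rate r, one contributed unit becomes (1 + r) in the group account and returns 4.5 × (1 + r) / 5 to the contributor.
Setting this equal to 1: 1 + r = 5/4.5 = 1.1111.
So the minimum matching rate is r = 1.1111 − 1 = 0.111.

0.111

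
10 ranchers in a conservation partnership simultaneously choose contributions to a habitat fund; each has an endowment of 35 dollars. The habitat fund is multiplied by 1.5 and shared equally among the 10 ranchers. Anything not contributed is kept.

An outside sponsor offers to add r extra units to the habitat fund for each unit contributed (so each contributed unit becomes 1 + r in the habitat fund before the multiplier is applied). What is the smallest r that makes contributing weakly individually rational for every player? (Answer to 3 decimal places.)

5.667

With matching at rate r, one contributed unit becomes (1 + r) in the habitat fund and returns 1.5 × (1 + r) / 10 to the contributor.
Setting this equal to 1: 1 + r = 10/1.5 = 6.6667.
So the minimum matching rate is r = 6.6667 − 1 = 5.667.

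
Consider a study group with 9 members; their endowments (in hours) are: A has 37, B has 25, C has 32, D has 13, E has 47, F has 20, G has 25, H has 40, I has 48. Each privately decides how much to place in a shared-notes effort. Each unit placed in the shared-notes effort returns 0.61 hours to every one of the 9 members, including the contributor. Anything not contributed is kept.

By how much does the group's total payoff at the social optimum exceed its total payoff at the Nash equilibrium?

The private return per contributed unit is 0.61 < 1 for everyone, so the Nash equilibrium is zero contribution and the group total is Σ E_j = 37 + 25 + 32 + 13 + 47 + 20 + 25 + 40 + 48 = 287.
Each contributed unit returns 5.490 to the group, so the social optimum is full contribution by everyone: group total = 5.490 × 287 = 1575.63.
Efficiency loss = (5.490 − 1) × 287 = 1288.63.

1288.63 hours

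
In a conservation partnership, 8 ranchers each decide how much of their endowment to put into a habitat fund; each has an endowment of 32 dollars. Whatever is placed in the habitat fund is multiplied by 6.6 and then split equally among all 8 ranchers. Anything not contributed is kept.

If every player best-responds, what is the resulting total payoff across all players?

Each contributed unit returns 6.6/8 = 0.8250 to its contributor — below 1 — so contributing 0 is dominant for every player. At the Nash equilibrium everyone keeps their 32, and the group total is 8 × 32 = 256.

256.00 dollars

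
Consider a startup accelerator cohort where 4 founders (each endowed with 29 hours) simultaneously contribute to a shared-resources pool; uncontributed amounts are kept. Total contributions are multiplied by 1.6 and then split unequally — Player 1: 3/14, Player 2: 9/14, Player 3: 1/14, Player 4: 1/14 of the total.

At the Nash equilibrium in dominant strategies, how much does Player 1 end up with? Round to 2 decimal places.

38.94 hours

Player j's private return per contributed unit is 1.6 × (j's share). Contributing is weakly dominant for j when that share is at least 1/1.6 = 0.6250, and contributing 0 is dominant otherwise.
Only Player 2 (9/14) clears that bar, contributing 29; the remaining 3 contribute 0. Total contributed: 29.
Player 1 keeps 29 and receives 1.6 × 29 × 3/14 = 9.94 from the shared-resources pool, for a payoff of 38.94.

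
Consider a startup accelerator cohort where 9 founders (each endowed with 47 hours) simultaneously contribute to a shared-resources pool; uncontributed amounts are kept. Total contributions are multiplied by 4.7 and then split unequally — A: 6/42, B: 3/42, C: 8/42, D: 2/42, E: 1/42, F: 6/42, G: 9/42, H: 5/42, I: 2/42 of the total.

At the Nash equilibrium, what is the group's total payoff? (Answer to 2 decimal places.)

596.90 hours

Player j's private return per contributed unit is 4.7 × (j's share). Contributing is weakly dominant for j when that share is at least 1/4.7 = 0.2128, and contributing 0 is dominant otherwise.
G alone (share 9/42) is above the threshold, contributing 47; the remaining 8 contribute 0. Total contributed: 47.
The shared-resources pool pays out 4.7 × 47 = 220.90 in total (split across the unequal shares, but the aggregate is all that matters for the group sum).
The 8 free-riders keep 47 each, adding 376. Group total = 376 + 220.90 = 596.90.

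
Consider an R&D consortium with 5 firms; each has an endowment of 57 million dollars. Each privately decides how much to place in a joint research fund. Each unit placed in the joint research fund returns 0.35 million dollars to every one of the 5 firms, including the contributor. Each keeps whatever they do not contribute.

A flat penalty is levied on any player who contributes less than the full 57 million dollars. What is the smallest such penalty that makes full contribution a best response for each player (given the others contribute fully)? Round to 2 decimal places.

37.05 million dollars

Given the others contribute fully, the best deviation is to contribute 0 (any partial contribution still incurs the fine and gives up units whose private return 0.35 is below 1).
Deviating from 57 to 0 saves 57 million dollars but forfeits the deviator's share of the drop in the joint research fund: 0.35 × 57 = 19.95.
So the deviation gain is 57 − 19.95 = 37.05, and the fine must be at least 37.05 million dollars to wipe it out.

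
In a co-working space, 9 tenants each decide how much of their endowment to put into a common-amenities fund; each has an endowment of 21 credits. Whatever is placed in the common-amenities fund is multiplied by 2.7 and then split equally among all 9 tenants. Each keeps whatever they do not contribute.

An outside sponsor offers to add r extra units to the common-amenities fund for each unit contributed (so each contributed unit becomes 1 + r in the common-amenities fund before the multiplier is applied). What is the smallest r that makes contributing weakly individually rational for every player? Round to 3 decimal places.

2.333

With matching at rate r, one contributed unit becomes (1 + r) in the common-amenities fund and returns 2.7 × (1 + r) / 9 to the contributor.
Setting this equal to 1: 1 + r = 9/2.7 = 3.3333.
So the minimum matching rate is r = 3.3333 − 1 = 2.333.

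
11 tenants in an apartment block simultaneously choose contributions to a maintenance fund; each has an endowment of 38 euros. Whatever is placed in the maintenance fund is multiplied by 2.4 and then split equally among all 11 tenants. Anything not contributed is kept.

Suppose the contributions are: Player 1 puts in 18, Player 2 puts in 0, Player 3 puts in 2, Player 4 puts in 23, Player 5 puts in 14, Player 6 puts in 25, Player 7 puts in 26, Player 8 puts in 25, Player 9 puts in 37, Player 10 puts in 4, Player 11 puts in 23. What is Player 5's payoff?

66.98 euros

Total contributed: 18 + 0 + 2 + 23 + 14 + 25 + 26 + 25 + 37 + 4 + 23 = 197.
Each receives 2.4 × 197 / 11 = 42.98 from the maintenance fund.
Player 5 keeps 38 − 14 = 24, so Player 5's payoff is 24 + 42.98 = 66.98.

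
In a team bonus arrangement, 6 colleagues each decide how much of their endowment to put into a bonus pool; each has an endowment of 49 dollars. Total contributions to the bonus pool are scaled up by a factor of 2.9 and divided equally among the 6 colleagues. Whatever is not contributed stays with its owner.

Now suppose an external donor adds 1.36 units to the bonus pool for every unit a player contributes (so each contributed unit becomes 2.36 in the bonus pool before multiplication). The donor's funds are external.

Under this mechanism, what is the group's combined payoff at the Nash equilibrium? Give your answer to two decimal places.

2012.14 dollars

With the mechanism, a contributed unit returns 2.9 × 2.36 / 6 = 1.1407 per unit of net cost to the contributor — now above 1 — so contributing fully is weakly dominant for every player.
At the Nash equilibrium everyone contributes 49. Group total payoff = 2.9 × 2.36 × 294 = 2012.14.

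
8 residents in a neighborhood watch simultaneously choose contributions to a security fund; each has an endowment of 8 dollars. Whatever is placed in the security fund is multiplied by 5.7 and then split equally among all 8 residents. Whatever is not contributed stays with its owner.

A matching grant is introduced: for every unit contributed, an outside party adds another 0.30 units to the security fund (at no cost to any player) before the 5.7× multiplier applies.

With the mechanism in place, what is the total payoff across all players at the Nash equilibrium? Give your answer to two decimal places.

With the mechanism, a contributed unit returns 5.7 × 1.30 / 8 = 0.9263 per unit of net cost — still below 1 — so contributing 0 remains dominant for every player.
Everyone keeps their endowment and the group total is 8 × 8 = 64.

64.00 dollars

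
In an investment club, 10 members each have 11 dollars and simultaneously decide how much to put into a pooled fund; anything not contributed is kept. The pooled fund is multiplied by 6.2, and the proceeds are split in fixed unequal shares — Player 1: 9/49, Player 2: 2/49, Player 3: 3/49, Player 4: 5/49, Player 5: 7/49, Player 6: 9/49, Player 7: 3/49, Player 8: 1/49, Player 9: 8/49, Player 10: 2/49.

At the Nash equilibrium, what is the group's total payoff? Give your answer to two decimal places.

A player with share s gets back 6.2·s per unit contributed, so full contribution is dominant for anyone with s > 1/6.2 = 0.1613 and zero contribution is dominant for anyone below.
Player 1, Player 6 and Player 9 clear that bar, contributing 11 each; the remaining 7 contribute 0. Total contributed: 33.
The pooled fund pays out 6.2 × 33 = 204.60 in total (split across the unequal shares, but the aggregate is all that matters for the group sum).
The 7 free-riders keep 11 each, adding 77. Group total = 77 + 204.60 = 281.60.

281.60 dollars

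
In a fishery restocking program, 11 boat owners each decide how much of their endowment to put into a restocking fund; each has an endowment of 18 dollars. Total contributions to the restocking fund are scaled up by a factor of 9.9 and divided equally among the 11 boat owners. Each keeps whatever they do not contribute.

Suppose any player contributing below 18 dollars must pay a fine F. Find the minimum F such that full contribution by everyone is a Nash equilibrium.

Given the others contribute fully, the best deviation is to contribute 0 (any partial contribution still incurs the fine and gives up units whose private return 0.9000 is below 1).
Deviating from 18 to 0 saves 18 dollars but forfeits the deviator's share of the drop in the restocking fund: 9.9/11 × 18 = 16.20.
So the deviation gain is 18 − 16.20 = 1.80, and the fine must be at least 1.80 dollars to wipe it out.

1.80 dollars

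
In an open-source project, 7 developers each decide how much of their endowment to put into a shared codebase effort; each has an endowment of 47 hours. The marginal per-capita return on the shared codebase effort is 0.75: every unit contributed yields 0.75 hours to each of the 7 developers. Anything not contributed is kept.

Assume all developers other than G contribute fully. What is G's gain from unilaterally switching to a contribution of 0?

11.75 hours

Switching from a contribution of 47 to 0 lets G keep an extra 47 hours, but lowers the shared codebase effort by 47, which costs G their own share of that drop: 0.75 × 47 = 35.25.
Net gain = 47 − 35.25 = 11.75. The private return per contributed unit (0.75) is below 1, so free-riding is indeed the best response regardless of what the others do.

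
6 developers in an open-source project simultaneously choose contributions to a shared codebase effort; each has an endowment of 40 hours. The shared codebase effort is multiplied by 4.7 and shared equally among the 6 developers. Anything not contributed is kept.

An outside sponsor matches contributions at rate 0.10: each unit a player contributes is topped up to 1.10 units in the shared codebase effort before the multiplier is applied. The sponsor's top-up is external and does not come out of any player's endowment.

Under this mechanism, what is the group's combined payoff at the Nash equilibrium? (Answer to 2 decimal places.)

Even with the mechanism, each unit contributed returns only 4.7 × 1.10 / 6 = 0.8617 per unit of net cost, so contributing nothing is still dominant.
Everyone keeps their endowment and the group total is 6 × 40 = 240.

240.00 hours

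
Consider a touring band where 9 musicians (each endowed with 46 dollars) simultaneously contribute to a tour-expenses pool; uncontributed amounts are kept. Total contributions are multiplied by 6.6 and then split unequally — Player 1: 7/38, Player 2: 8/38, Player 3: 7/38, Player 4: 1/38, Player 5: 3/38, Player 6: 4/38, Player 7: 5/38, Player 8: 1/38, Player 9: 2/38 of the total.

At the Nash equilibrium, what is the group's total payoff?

A player with share s gets back 6.6·s per unit contributed, so full contribution is dominant for anyone with s > 1/6.6 = 0.1515 and zero contribution is dominant for anyone below.
Player 1, Player 2 and Player 3 are above the threshold, contributing 46 each; the remaining 6 contribute 0. Total contributed: 138.
The tour-expenses pool pays out 6.6 × 138 = 910.80 in total (split across the unequal shares, but the aggregate is all that matters for the group sum).
The 6 free-riders keep 46 each, adding 276. Group total = 276 + 910.80 = 1186.80.

1186.80 dollars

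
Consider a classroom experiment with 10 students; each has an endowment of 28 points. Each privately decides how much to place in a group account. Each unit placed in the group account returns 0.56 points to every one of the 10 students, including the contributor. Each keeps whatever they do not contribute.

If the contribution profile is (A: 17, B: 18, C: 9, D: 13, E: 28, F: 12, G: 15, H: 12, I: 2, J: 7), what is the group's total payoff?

Total contributed: 17 + 18 + 9 + 13 + 28 + 12 + 15 + 12 + 2 + 7 = 133; total kept: 10 × 28 − 133 = 147.
The group account pays out 0.56 × 10 × 133 = 744.80 in aggregate.
Group total = 147 + 744.80 = 891.80.

891.80 points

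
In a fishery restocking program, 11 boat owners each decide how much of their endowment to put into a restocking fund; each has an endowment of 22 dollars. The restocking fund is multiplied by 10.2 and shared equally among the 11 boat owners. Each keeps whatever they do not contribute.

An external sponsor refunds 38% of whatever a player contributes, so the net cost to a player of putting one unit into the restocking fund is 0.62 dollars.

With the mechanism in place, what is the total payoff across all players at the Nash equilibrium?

2560.36 dollars

Under the mechanism each unit contributed yields (10.2/11) / 0.62 = 1.4956 back to its contributor per unit of net cost, which exceeds 1, making full contribution the dominant choice for everyone.
At the Nash equilibrium everyone contributes 22. Group total payoff = 11 × (22 × 0.38 + 10.2 × 22) = 2560.36.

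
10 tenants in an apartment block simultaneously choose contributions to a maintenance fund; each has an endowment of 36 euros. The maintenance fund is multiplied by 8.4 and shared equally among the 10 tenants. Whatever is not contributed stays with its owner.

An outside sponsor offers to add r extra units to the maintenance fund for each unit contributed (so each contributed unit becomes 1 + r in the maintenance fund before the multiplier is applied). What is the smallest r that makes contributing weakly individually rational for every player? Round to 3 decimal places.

0.190

With matching at rate r, one contributed unit becomes (1 + r) in the maintenance fund and returns 8.4 × (1 + r) / 10 to the contributor.
Setting this equal to 1: 1 + r = 10/8.4 = 1.1905.
So the minimum matching rate is r = 1.1905 − 1 = 0.190.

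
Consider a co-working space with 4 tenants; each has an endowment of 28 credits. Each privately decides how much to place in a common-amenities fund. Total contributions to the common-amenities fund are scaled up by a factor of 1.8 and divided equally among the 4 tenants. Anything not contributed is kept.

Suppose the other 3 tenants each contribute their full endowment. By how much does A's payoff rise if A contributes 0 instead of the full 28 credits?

15.40 credits

Switching from a contribution of 28 to 0 lets A keep an extra 28 credits, but lowers the common-amenities fund by 28, which costs A their own share of that drop: 1.8/4 × 28 = 12.60.
Net gain = 28 − 12.60 = 15.40. The private return per contributed unit (0.4500) is below 1, so free-riding is indeed the best response regardless of what the others do.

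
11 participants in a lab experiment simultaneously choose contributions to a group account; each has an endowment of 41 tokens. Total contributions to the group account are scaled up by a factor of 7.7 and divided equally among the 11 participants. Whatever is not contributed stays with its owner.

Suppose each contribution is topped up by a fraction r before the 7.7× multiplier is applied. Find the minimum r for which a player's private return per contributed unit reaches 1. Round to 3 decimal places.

With matching at rate r, one contributed unit becomes (1 + r) in the group account and returns 7.7 × (1 + r) / 11 to the contributor.
Setting this equal to 1: 1 + r = 11/7.7 = 1.4286.
So the minimum matching rate is r = 1.4286 − 1 = 0.429.

0.429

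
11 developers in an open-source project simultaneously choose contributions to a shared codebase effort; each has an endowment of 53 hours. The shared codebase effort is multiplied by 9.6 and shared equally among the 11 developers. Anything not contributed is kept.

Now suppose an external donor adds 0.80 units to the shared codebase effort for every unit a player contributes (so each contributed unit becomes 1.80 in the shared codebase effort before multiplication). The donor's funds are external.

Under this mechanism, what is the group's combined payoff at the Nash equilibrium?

With the mechanism, a contributed unit returns 9.6 × 1.80 / 11 = 1.5709 per unit of net cost to the contributor — now above 1 — so contributing fully is weakly dominant for every player.
So the Nash equilibrium is full contribution by all 11; the group earns 9.6 × 1.80 × 583 = 10074.24.

10074.24 hours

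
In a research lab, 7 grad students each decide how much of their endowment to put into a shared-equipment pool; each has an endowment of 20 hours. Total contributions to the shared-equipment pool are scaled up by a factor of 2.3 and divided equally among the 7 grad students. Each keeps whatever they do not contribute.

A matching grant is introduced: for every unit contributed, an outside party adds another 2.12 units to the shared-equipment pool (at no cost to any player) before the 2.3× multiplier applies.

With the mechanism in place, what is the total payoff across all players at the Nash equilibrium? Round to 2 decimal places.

1004.64 hours

With the mechanism, a contributed unit returns 2.3 × 3.12 / 7 = 1.0251 per unit of net cost to the contributor — now above 1 — so contributing fully is weakly dominant for every player.
At the Nash equilibrium everyone contributes 20. Group total payoff = 2.3 × 3.12 × 140 = 1004.64.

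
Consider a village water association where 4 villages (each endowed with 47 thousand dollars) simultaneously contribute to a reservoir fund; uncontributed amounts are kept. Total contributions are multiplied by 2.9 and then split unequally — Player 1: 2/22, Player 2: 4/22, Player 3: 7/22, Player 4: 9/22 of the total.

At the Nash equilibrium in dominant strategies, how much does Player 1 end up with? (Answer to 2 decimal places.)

A player with share s gets back 2.9·s per unit contributed, so full contribution is dominant for anyone with s > 1/2.9 = 0.3448 and zero contribution is dominant for anyone below.
Only Player 4 (9/22) clears that bar, contributing 47; the remaining 3 contribute 0. Total contributed: 47.
Player 1 keeps 47 and receives 2.9 × 47 × 2/22 = 12.39 from the reservoir fund, for a payoff of 59.39.

59.39 thousand dollars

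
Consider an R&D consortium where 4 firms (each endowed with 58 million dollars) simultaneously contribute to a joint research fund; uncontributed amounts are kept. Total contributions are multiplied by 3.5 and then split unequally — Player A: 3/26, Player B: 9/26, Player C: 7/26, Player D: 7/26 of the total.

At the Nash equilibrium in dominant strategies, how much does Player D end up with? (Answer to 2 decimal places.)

112.65 million dollars

Player j's private return per contributed unit is 3.5 × (j's share). Contributing is weakly dominant for j when that share is at least 1/3.5 = 0.2857, and contributing 0 is dominant otherwise.
Only Player B (9/26) clears that bar, contributing 58; the remaining 3 contribute 0. Total contributed: 58.
Player D keeps 58 and receives 3.5 × 58 × 7/26 = 54.65 from the joint research fund, for a payoff of 112.65.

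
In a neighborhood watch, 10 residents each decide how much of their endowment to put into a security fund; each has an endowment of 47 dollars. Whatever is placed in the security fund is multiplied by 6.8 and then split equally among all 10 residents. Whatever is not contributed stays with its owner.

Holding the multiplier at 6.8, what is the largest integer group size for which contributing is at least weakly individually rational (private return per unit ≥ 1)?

Private return per unit is 6.8/(group size), which is ≥ 1 whenever the group size is ≤ 6.8.
The largest such integer is 6.

6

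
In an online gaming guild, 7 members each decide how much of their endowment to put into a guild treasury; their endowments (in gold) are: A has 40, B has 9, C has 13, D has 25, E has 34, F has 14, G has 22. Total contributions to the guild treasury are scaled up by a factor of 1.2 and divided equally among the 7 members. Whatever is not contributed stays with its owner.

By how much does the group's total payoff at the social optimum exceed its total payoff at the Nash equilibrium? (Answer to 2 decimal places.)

31.40 gold

The private return per contributed unit is 1.2/7 = 0.1714 < 1 for every player regardless of endowment, so the Nash equilibrium is zero contribution and the group total is Σ E_j = 40 + 9 + 13 + 25 + 34 + 14 + 22 = 157.
Each contributed unit returns 1.200 to the group, so the social optimum is full contribution by everyone: group total = 1.200 × 157 = 188.40.
Efficiency loss = (1.200 − 1) × 157 = 31.40.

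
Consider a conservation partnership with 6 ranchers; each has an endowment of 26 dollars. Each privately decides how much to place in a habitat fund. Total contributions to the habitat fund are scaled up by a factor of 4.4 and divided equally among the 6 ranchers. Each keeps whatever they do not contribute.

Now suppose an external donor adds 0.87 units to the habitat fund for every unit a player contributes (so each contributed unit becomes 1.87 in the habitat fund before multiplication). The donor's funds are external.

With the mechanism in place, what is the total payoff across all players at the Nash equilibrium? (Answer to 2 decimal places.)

With the mechanism, a contributed unit returns 4.4 × 1.87 / 6 = 1.3713 per unit of net cost to the contributor — now above 1 — so contributing fully is weakly dominant for every player.
So the Nash equilibrium is full contribution by all 6; the group earns 4.4 × 1.87 × 156 = 1283.57.

1283.57 dollars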